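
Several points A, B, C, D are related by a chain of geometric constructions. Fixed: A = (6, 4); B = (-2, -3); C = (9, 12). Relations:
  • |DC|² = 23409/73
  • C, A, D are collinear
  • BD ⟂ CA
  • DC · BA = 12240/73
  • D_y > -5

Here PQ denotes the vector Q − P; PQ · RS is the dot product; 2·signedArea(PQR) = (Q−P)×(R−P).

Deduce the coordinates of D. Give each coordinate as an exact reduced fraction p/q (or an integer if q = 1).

1. D_x = 198/73  [C, A, D are collinear ∩ BD ⟂ CA]
2. D_y = -348/73  [C, A, D are collinear ∩ BD ⟂ CA]
   → D = (198/73, -348/73)

D = (198/73, -348/73)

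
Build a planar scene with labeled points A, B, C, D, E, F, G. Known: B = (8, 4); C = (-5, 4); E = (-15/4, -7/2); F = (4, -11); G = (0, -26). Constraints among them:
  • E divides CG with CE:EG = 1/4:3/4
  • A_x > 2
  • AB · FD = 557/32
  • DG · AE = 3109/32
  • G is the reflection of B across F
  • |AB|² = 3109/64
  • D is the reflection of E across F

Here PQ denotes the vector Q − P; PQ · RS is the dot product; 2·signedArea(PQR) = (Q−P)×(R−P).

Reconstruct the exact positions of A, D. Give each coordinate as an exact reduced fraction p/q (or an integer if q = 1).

A = (17/8, 1/4)
D = (47/4, -37/2)

1. D_x = 47/4  [D is the reflection of E across F]
2. D_y = -37/2  [D is the reflection of E across F]
   → D = (47/4, -37/2)
3. A_x = 17/8  [AB · FD = 557/32 ∩ DG · AE = 3109/32]
4. A_y = 1/4  [AB · FD = 557/32 ∩ DG · AE = 3109/32]
   → A = (17/8, 1/4)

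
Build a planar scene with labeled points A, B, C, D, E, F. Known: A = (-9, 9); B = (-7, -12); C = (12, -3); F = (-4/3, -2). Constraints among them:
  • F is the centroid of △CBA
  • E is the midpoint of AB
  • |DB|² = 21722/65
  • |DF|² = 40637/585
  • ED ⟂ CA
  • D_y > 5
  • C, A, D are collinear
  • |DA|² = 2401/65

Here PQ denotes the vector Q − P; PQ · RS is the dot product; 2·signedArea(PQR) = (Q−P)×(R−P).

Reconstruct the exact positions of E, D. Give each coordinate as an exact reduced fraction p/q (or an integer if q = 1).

1. E_x = -8  [E is the midpoint of AB]
2. E_y = -3/2  [E is the midpoint of AB]
   → E = (-8, -3/2)
3. D_x = -242/65  [C, A, D are collinear ∩ ED ⟂ CA]
4. D_y = 389/65  [C, A, D are collinear ∩ ED ⟂ CA]
   → D = (-242/65, 389/65)

D = (-242/65, 389/65)
E = (-8, -3/2)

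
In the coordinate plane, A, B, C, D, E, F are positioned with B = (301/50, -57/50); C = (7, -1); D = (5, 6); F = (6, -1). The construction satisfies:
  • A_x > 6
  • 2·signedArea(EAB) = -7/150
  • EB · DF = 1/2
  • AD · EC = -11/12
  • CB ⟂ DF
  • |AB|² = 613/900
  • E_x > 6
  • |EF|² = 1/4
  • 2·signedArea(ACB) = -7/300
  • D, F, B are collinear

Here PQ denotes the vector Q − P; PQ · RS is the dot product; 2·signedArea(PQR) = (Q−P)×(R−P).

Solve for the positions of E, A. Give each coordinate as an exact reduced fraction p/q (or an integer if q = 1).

A = (41/6, -1)
E = (13/2, -1)

1. E_x = 13/2  [line -1·x + 7·y + 27/2 = 0 ∩ |EF|² = 1/4]
2. E_y = -1  [line -1·x + 7·y + 27/2 = 0 ∩ |EF|² = 1/4]
   → E = (13/2, -1)
3. A_x = 41/6  [2·signedArea(EAB) = -7/150 ∩ 2·signedArea(ACB) = -7/300]
4. A_y = -1  [2·signedArea(EAB) = -7/150 ∩ 2·signedArea(ACB) = -7/300]
   → A = (41/6, -1)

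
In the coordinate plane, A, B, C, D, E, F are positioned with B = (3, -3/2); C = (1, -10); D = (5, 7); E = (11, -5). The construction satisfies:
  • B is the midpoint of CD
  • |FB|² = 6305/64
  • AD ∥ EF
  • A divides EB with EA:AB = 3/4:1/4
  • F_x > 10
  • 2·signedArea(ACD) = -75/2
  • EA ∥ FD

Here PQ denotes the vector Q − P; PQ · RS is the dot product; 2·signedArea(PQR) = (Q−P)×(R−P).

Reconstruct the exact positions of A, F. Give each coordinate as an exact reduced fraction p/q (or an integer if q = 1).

A = (5, -19/8)
F = (11, 35/8)

1. A_x = 5  [A divides EB with EA:AB = 3/4:1/4]
2. A_y = -19/8  [A divides EB with EA:AB = 3/4:1/4]
   → A = (5, -19/8)
3. F_x = 11  [EA ∥ FD ∩ AD ∥ EF]
4. F_y = 35/8  [EA ∥ FD ∩ AD ∥ EF]
   → F = (11, 35/8)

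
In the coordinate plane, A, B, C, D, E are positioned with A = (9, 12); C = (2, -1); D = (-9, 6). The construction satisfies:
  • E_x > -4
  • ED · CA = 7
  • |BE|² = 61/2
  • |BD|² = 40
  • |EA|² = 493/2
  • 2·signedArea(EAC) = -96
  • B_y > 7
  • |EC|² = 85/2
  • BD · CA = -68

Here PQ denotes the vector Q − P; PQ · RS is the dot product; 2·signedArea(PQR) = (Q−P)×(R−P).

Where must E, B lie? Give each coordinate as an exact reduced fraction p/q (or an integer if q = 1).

1. E_x = -7/2  [2·signedArea(EAC) = -96 ∩ ED · CA = 7]
2. E_y = 5/2  [2·signedArea(EAC) = -96 ∩ ED · CA = 7]
   → E = (-7/2, 5/2)
3. B_x = -3  [line -7·x + -13·y + 83 = 0 ∩ |BE|² = 61/2]
4. B_y = 8  [line -7·x + -13·y + 83 = 0 ∩ |BE|² = 61/2]
   → B = (-3, 8)

B = (-3, 8)
E = (-7/2, 5/2)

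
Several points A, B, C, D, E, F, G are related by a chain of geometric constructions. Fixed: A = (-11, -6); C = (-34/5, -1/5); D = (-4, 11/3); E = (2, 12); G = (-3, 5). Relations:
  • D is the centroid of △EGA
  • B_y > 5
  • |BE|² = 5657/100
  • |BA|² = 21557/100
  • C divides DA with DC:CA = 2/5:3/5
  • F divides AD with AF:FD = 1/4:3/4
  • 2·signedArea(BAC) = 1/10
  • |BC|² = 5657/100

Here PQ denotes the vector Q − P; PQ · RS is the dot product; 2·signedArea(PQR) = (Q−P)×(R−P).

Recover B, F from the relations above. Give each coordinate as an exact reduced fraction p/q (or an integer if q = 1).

B = (-12/5, 59/10)
F = (-37/4, -43/12)

1. B_x = -12/5  [line -29/5·x + 21/5·y + -387/10 = 0 ∩ |BA|² = 21557/100]
2. B_y = 59/10  [line -29/5·x + 21/5·y + -387/10 = 0 ∩ |BA|² = 21557/100]
   → B = (-12/5, 59/10)
3. F_x = -37/4  [F divides AD with AF:FD = 1/4:3/4]
4. F_y = -43/12  [F divides AD with AF:FD = 1/4:3/4]
   → F = (-37/4, -43/12)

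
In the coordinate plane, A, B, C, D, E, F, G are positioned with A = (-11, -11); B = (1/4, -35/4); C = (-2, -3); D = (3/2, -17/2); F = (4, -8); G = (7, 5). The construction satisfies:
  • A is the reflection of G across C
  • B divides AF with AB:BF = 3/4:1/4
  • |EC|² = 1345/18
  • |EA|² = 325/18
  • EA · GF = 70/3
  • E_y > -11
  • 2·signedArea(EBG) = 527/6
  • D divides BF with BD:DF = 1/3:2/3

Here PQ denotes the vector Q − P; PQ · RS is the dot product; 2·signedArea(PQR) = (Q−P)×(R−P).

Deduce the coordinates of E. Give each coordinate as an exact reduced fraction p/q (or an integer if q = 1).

E = (-41/6, -61/6)

1. E_x = -41/6  [2·signedArea(EBG) = 527/6 ∩ EA · GF = 70/3]
2. E_y = -61/6  [2·signedArea(EBG) = 527/6 ∩ EA · GF = 70/3]
   → E = (-41/6, -61/6)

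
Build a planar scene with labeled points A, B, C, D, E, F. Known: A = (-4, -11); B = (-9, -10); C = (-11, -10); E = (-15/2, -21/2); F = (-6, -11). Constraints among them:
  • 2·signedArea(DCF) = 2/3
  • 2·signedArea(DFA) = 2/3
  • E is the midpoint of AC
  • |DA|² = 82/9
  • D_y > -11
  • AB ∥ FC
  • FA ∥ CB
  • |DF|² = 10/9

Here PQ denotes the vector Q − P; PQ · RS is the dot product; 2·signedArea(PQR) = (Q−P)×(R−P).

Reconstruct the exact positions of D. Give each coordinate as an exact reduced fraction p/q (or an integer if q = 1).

1. D_x = -7  [2·signedArea(DCF) = 2/3 ∩ 2·signedArea(DFA) = 2/3]
2. D_y = -32/3  [2·signedArea(DCF) = 2/3 ∩ 2·signedArea(DFA) = 2/3]
   → D = (-7, -32/3)

D = (-7, -32/3)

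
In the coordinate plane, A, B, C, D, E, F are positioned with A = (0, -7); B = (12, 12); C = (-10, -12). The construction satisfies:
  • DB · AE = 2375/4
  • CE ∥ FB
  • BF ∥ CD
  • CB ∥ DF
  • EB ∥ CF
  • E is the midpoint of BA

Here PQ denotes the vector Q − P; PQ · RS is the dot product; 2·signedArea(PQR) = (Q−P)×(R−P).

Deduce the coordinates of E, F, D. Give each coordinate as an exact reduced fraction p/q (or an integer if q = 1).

1. E_x = 6  [E is the midpoint of BA]
2. E_y = 5/2  [E is the midpoint of BA]
   → E = (6, 5/2)
3. F_x = -4  [CE ∥ FB ∩ EB ∥ CF]
4. F_y = -5/2  [CE ∥ FB ∩ EB ∥ CF]
   → F = (-4, -5/2)
5. D_x = -26  [CB ∥ DF ∩ BF ∥ CD]
6. D_y = -53/2  [CB ∥ DF ∩ BF ∥ CD]
   → D = (-26, -53/2)

D = (-26, -53/2)
E = (6, 5/2)
F = (-4, -5/2)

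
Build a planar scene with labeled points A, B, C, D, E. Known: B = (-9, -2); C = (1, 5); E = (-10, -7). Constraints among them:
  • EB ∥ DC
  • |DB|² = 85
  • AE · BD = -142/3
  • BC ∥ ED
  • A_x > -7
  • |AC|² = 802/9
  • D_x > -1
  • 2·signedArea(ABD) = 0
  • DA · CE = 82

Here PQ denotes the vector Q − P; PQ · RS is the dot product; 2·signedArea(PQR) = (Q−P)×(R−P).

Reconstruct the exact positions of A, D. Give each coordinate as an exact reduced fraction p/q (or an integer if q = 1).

A = (-6, -4/3)
D = (0, 0)

1. D_x = 0  [EB ∥ DC ∩ BC ∥ ED]
2. D_y = 0  [EB ∥ DC ∩ BC ∥ ED]
   → D = (0, 0)
3. A_x = -6  [2·signedArea(ABD) = 0 ∩ AE · BD = -142/3]
4. A_y = -4/3  [2·signedArea(ABD) = 0 ∩ AE · BD = -142/3]
   → A = (-6, -4/3)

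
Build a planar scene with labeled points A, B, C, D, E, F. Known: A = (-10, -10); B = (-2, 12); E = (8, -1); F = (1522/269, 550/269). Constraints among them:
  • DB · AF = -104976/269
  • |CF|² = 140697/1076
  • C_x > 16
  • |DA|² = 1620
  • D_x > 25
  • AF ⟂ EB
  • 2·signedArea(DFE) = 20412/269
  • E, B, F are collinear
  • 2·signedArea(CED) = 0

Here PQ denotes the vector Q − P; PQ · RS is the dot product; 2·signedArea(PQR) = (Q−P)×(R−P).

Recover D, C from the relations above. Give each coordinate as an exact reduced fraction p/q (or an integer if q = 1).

1. D_x = 26  [line 819/269·x + 630/269·y + -26334/269 = 0 ∩ |DA|² = 1620]
2. D_y = 8  [line 819/269·x + 630/269·y + -26334/269 = 0 ∩ |DA|² = 1620]
   → D = (26, 8)
3. C_x = 17  [line -9·x + 18·y + 90 = 0 ∩ |CF|² = 140697/1076]
4. C_y = 7/2  [line -9·x + 18·y + 90 = 0 ∩ |CF|² = 140697/1076]
   → C = (17, 7/2)

C = (17, 7/2)
D = (26, 8)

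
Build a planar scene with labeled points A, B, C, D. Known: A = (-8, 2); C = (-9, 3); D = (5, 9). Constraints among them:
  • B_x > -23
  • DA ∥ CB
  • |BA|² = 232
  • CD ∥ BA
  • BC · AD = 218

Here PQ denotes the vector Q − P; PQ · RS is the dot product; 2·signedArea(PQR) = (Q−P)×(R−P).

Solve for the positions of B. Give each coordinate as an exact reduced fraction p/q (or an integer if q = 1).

1. B_x = -22  [CD ∥ BA ∩ DA ∥ CB]
2. B_y = -4  [CD ∥ BA ∩ DA ∥ CB]
   → B = (-22, -4)

B = (-22, -4)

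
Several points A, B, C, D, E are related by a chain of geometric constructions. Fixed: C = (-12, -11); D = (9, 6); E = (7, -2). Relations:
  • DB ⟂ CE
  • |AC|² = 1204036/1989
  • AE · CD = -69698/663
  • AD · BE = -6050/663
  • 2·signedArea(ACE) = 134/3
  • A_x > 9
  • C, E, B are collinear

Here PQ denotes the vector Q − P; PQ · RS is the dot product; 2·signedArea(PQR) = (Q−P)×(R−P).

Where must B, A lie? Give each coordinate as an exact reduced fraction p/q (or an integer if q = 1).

A = (6128/663, 937/663)
B = (2592/221, 53/221)

1. B_x = 2592/221  [C, E, B are collinear ∩ DB ⟂ CE]
2. B_y = 53/221  [C, E, B are collinear ∩ DB ⟂ CE]
   → B = (2592/221, 53/221)
3. A_x = 6128/663  [2·signedArea(ACE) = 134/3 ∩ AE · CD = -69698/663]
4. A_y = 937/663  [2·signedArea(ACE) = 134/3 ∩ AE · CD = -69698/663]
   → A = (6128/663, 937/663)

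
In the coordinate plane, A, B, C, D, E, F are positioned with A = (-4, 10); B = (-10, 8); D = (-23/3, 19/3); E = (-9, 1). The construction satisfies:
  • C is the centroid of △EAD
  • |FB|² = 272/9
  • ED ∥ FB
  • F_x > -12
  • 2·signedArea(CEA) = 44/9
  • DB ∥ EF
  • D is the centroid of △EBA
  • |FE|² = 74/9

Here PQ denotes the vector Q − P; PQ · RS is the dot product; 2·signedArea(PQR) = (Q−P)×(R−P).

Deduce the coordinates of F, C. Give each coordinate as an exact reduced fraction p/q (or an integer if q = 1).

C = (-62/9, 52/9)
F = (-34/3, 8/3)

1. F_x = -34/3  [ED ∥ FB ∩ DB ∥ EF]
2. F_y = 8/3  [ED ∥ FB ∩ DB ∥ EF]
   → F = (-34/3, 8/3)
3. C_x = -62/9  [C is the centroid of △EAD]
4. C_y = 52/9  [C is the centroid of △EAD]
   → C = (-62/9, 52/9)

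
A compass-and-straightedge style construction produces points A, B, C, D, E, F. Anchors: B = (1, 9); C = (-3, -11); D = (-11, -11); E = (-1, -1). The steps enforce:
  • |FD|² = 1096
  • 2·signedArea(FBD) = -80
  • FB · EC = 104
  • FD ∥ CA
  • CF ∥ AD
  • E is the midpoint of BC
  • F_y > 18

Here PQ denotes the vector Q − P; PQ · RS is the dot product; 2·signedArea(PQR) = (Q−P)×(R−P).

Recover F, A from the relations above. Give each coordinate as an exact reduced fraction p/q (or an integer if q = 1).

A = (-17, -41)
F = (3, 19)

1. F_x = 3  [FB · EC = 104 ∩ 2·signedArea(FBD) = -80]
2. F_y = 19  [FB · EC = 104 ∩ 2·signedArea(FBD) = -80]
   → F = (3, 19)
3. A_x = -17  [CF ∥ AD ∩ FD ∥ CA]
4. A_y = -41  [CF ∥ AD ∩ FD ∥ CA]
   → A = (-17, -41)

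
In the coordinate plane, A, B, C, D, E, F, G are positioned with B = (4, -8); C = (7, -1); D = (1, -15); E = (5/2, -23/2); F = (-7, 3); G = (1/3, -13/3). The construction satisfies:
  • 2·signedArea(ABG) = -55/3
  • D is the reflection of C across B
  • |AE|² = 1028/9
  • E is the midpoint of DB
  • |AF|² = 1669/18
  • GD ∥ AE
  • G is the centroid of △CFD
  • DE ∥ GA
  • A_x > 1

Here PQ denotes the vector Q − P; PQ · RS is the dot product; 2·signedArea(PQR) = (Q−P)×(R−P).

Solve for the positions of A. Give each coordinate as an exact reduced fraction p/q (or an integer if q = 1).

1. A_x = 11/6  [GD ∥ AE ∩ DE ∥ GA]
2. A_y = -5/6  [GD ∥ AE ∩ DE ∥ GA]
   → A = (11/6, -5/6)

A = (11/6, -5/6)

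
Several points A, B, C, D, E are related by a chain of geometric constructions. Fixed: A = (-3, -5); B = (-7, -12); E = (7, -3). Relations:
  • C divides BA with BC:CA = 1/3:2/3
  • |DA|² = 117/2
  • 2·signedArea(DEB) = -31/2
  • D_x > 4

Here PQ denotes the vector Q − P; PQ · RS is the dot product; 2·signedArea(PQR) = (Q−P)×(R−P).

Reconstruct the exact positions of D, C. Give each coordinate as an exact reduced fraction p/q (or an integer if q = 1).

1. D_x = 9/2  [line 9·x + -14·y + -179/2 = 0 ∩ |DA|² = 117/2]
2. D_y = -7/2  [line 9·x + -14·y + -179/2 = 0 ∩ |DA|² = 117/2]
   → D = (9/2, -7/2)
3. C_x = -17/3  [C divides BA with BC:CA = 1/3:2/3]
4. C_y = -29/3  [C divides BA with BC:CA = 1/3:2/3]
   → C = (-17/3, -29/3)

C = (-17/3, -29/3)
D = (9/2, -7/2)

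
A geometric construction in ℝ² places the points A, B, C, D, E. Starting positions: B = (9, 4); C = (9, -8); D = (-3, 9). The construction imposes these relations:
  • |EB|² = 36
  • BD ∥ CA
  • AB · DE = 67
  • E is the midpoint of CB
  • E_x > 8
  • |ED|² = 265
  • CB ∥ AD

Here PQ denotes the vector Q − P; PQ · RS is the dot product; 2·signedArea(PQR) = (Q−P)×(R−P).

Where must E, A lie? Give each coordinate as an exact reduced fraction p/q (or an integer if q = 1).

A = (-3, -3)
E = (9, -2)

1. E_x = 9  [E is the midpoint of CB]
2. E_y = -2  [E is the midpoint of CB]
   → E = (9, -2)
3. A_x = -3  [CB ∥ AD ∩ BD ∥ CA]
4. A_y = -3  [CB ∥ AD ∩ BD ∥ CA]
   → A = (-3, -3)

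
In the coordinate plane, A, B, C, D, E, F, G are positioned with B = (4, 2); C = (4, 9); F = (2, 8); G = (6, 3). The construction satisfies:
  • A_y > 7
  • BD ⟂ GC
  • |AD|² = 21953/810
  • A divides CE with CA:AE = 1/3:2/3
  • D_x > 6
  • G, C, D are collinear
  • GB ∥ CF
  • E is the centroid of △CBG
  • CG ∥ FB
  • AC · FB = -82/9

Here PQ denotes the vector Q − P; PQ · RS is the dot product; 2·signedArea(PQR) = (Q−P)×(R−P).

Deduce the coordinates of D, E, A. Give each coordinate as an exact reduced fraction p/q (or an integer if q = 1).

1. D_x = 61/10  [G, C, D are collinear ∩ BD ⟂ GC]
2. D_y = 27/10  [G, C, D are collinear ∩ BD ⟂ GC]
   → D = (61/10, 27/10)
3. E_x = 14/3  [E is the centroid of △CBG]
4. E_y = 14/3  [E is the centroid of △CBG]
   → E = (14/3, 14/3)
5. A_x = 38/9  [A divides CE with CA:AE = 1/3:2/3]
6. A_y = 68/9  [A divides CE with CA:AE = 1/3:2/3]
   → A = (38/9, 68/9)

A = (38/9, 68/9)
D = (61/10, 27/10)
E = (14/3, 14/3)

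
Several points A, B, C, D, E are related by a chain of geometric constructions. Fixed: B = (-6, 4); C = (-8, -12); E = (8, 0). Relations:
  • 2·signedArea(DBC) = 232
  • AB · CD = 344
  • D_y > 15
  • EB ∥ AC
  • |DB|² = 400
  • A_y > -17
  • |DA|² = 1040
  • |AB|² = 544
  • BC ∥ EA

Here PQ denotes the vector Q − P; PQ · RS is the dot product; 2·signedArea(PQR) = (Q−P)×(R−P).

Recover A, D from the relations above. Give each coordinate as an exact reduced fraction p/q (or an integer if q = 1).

1. A_x = 6  [EB ∥ AC ∩ BC ∥ EA]
2. A_y = -16  [EB ∥ AC ∩ BC ∥ EA]
   → A = (6, -16)
3. D_x = 10  [2·signedArea(DBC) = 232 ∩ AB · CD = 344]
4. D_y = 16  [2·signedArea(DBC) = 232 ∩ AB · CD = 344]
   → D = (10, 16)

A = (6, -16)
D = (10, 16)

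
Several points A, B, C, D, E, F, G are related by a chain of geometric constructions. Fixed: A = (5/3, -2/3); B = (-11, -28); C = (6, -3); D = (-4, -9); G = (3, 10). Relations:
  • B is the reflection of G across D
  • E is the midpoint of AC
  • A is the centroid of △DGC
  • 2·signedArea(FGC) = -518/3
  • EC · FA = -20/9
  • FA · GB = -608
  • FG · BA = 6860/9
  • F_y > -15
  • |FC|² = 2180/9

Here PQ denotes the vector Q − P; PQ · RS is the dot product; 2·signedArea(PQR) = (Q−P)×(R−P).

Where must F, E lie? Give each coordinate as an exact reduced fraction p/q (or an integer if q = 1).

1. F_x = -14/3  [2·signedArea(FGC) = -518/3 ∩ FA · GB = -608]
2. F_y = -43/3  [2·signedArea(FGC) = -518/3 ∩ FA · GB = -608]
   → F = (-14/3, -43/3)
3. E_x = 23/6  [E is the midpoint of AC]
4. E_y = -11/6  [E is the midpoint of AC]
   → E = (23/6, -11/6)

E = (23/6, -11/6)
F = (-14/3, -43/3)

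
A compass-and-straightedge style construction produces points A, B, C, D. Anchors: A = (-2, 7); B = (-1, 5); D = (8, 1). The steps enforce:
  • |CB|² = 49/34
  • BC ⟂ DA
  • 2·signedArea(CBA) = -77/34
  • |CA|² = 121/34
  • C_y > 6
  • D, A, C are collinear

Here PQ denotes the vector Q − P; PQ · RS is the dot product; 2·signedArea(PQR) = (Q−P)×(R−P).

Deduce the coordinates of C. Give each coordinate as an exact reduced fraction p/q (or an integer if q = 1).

1. C_x = -13/34  [D, A, C are collinear ∩ BC ⟂ DA]
2. C_y = 205/34  [D, A, C are collinear ∩ BC ⟂ DA]
   → C = (-13/34, 205/34)

C = (-13/34, 205/34)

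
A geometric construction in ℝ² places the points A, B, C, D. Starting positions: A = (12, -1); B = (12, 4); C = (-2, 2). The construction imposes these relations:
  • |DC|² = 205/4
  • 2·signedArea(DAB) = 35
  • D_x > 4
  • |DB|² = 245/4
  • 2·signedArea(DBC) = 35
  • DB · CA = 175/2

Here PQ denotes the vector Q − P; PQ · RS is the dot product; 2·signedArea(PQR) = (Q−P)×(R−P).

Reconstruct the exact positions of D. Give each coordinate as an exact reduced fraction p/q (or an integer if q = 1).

D = (5, 1/2)

1. D_x = 5  [2·signedArea(DBC) = 35 ∩ DB · CA = 175/2]
2. D_y = 1/2  [2·signedArea(DBC) = 35 ∩ DB · CA = 175/2]
   → D = (5, 1/2)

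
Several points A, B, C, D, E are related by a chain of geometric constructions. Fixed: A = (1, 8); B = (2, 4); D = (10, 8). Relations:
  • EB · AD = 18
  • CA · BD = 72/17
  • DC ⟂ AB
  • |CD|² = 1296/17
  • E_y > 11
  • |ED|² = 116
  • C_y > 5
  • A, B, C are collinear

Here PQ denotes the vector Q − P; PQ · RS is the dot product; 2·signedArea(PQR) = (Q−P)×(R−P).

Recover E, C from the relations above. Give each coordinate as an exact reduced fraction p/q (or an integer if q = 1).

1. E_x = 0  [EB · AD = 18]
2. E_y = 12  [|ED|² = 116]
   → E = (0, 12)
3. C_x = 26/17  [A, B, C are collinear ∩ DC ⟂ AB]
4. C_y = 100/17  [A, B, C are collinear ∩ DC ⟂ AB]
   → C = (26/17, 100/17)

C = (26/17, 100/17)
E = (0, 12)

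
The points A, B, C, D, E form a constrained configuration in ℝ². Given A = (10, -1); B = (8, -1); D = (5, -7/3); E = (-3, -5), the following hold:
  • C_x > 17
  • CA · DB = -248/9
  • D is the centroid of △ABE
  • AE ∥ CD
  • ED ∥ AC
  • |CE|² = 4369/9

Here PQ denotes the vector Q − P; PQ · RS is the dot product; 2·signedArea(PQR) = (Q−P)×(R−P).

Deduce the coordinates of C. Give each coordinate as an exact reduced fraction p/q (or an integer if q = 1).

C = (18, 5/3)

1. C_x = 18  [AE ∥ CD ∩ ED ∥ AC]
2. C_y = 5/3  [AE ∥ CD ∩ ED ∥ AC]
   → C = (18, 5/3)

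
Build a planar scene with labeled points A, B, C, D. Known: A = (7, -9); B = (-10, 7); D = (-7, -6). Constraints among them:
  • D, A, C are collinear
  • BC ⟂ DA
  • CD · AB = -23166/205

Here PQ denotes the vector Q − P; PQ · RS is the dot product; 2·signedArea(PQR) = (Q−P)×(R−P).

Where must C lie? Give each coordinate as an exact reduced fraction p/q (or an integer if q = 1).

C = (-2569/205, -987/205)

1. C_x = -2569/205  [D, A, C are collinear ∩ BC ⟂ DA]
2. C_y = -987/205  [D, A, C are collinear ∩ BC ⟂ DA]
   → C = (-2569/205, -987/205)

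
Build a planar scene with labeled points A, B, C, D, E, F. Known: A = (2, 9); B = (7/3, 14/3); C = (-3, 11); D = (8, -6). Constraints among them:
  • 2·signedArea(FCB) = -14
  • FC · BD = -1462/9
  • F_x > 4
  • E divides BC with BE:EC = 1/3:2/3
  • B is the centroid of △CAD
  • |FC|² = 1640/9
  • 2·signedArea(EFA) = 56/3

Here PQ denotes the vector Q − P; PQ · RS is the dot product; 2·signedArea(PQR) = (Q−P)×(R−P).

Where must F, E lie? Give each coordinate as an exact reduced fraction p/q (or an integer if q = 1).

E = (5/9, 61/9)
F = (13/3, -1/3)

1. F_x = 13/3  [FC · BD = -1462/9 ∩ 2·signedArea(FCB) = -14]
2. F_y = -1/3  [FC · BD = -1462/9 ∩ 2·signedArea(FCB) = -14]
   → F = (13/3, -1/3)
3. E_x = 5/9  [E divides BC with BE:EC = 1/3:2/3]
4. E_y = 61/9  [E divides BC with BE:EC = 1/3:2/3]
   → E = (5/9, 61/9)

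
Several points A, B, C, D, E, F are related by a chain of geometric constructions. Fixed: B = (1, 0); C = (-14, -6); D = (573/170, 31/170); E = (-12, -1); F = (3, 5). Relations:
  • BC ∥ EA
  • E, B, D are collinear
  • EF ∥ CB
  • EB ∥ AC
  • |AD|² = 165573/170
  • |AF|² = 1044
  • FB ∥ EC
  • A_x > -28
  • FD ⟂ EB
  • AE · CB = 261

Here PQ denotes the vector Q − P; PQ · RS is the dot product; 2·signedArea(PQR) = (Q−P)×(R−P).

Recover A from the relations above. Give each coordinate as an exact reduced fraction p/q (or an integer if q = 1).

1. A_x = -27  [EB ∥ AC ∩ BC ∥ EA]
2. A_y = -7  [EB ∥ AC ∩ BC ∥ EA]
   → A = (-27, -7)

A = (-27, -7)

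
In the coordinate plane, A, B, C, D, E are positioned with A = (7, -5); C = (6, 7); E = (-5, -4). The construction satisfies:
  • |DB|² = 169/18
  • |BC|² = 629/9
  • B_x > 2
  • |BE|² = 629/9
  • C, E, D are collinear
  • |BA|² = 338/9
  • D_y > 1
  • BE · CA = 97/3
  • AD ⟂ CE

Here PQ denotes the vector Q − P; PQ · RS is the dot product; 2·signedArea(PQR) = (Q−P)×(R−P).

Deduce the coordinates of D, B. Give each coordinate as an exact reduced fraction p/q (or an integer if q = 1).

1. D_x = 1/2  [C, E, D are collinear ∩ AD ⟂ CE]
2. D_y = 3/2  [C, E, D are collinear ∩ AD ⟂ CE]
   → D = (1/2, 3/2)
3. B_x = 8/3  [line -1·x + 12·y + 32/3 = 0 ∩ |BE|² = 629/9]
4. B_y = -2/3  [line -1·x + 12·y + 32/3 = 0 ∩ |BE|² = 629/9]
   → B = (8/3, -2/3)

B = (8/3, -2/3)
D = (1/2, 3/2)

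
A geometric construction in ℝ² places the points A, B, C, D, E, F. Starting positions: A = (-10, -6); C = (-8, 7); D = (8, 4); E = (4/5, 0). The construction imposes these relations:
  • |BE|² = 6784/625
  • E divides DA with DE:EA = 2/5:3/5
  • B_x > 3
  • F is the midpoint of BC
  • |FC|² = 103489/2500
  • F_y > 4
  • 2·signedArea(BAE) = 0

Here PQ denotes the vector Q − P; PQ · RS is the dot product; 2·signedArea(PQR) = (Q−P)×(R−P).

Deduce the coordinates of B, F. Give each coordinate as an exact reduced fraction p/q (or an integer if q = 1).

1. B_x = 92/25  [line -6·x + 54/5·y + 24/5 = 0 ∩ |BE|² = 6784/625]
2. B_y = 8/5  [line -6·x + 54/5·y + 24/5 = 0 ∩ |BE|² = 6784/625]
   → B = (92/25, 8/5)
3. F_x = -54/25  [F is the midpoint of BC]
4. F_y = 43/10  [F is the midpoint of BC]
   → F = (-54/25, 43/10)

B = (92/25, 8/5)
F = (-54/25, 43/10)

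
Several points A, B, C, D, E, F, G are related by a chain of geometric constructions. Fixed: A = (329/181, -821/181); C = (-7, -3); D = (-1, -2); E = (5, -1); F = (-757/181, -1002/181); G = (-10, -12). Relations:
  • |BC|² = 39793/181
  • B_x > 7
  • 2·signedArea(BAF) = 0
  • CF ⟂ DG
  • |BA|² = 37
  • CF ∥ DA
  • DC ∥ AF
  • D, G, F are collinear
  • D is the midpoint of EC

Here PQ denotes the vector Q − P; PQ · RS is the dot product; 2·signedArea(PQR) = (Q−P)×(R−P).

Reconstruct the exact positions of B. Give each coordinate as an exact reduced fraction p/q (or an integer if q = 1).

B = (1415/181, -640/181)

1. B_x = 1415/181  [line 1·x + -6·y + -5255/181 = 0 ∩ |BC|² = 39793/181]
2. B_y = -640/181  [line 1·x + -6·y + -5255/181 = 0 ∩ |BC|² = 39793/181]
   → B = (1415/181, -640/181)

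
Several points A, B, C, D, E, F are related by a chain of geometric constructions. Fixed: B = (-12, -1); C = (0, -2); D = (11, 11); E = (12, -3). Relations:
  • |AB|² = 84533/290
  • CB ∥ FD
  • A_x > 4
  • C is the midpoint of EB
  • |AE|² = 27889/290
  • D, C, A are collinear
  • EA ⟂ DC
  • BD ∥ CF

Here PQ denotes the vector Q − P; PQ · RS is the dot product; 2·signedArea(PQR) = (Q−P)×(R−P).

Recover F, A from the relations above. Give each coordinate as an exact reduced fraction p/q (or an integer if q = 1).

1. F_x = 23  [CB ∥ FD ∩ BD ∥ CF]
2. F_y = 10  [CB ∥ FD ∩ BD ∥ CF]
   → F = (23, 10)
3. A_x = 1309/290  [D, C, A are collinear ∩ EA ⟂ DC]
4. A_y = 967/290  [D, C, A are collinear ∩ EA ⟂ DC]
   → A = (1309/290, 967/290)

A = (1309/290, 967/290)
F = (23, 10)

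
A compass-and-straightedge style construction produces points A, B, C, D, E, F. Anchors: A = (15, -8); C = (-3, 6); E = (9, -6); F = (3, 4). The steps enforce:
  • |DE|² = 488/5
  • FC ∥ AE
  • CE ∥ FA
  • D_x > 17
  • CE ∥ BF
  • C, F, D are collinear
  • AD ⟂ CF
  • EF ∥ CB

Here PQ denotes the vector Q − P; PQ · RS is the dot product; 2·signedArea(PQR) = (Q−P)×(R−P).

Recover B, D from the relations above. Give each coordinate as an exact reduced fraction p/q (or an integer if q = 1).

B = (-9, 16)
D = (87/5, -4/5)

1. B_x = -9  [CE ∥ BF ∩ EF ∥ CB]
2. B_y = 16  [CE ∥ BF ∩ EF ∥ CB]
   → B = (-9, 16)
3. D_x = 87/5  [C, F, D are collinear ∩ AD ⟂ CF]
4. D_y = -4/5  [C, F, D are collinear ∩ AD ⟂ CF]
   → D = (87/5, -4/5)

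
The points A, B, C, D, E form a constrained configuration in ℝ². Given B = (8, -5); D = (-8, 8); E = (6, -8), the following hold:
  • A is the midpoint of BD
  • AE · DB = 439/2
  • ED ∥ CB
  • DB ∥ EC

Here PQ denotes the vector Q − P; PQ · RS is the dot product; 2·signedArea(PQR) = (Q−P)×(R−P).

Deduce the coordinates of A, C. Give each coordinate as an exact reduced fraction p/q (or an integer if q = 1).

1. A_x = 0  [A is the midpoint of BD]
2. A_y = 3/2  [A is the midpoint of BD]
   → A = (0, 3/2)
3. C_x = 22  [ED ∥ CB ∩ DB ∥ EC]
4. C_y = -21  [ED ∥ CB ∩ DB ∥ EC]
   → C = (22, -21)

A = (0, 3/2)
C = (22, -21)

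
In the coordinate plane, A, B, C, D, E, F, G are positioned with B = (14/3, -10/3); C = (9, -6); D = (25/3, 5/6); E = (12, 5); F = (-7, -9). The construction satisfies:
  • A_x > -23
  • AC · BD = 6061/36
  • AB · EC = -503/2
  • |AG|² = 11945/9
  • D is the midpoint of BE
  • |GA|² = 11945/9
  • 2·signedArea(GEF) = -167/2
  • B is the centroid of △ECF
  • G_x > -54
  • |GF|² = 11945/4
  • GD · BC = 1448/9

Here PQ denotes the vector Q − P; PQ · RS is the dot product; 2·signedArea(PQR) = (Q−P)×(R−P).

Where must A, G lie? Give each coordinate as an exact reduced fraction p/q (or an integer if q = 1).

A = (-67/3, -113/6)
G = (-53, -77/2)

1. A_x = -67/3  [AC · BD = 6061/36 ∩ AB · EC = -503/2]
2. A_y = -113/6  [AC · BD = 6061/36 ∩ AB · EC = -503/2]
   → A = (-67/3, -113/6)
3. G_x = -53  [2·signedArea(GEF) = -167/2 ∩ GD · BC = 1448/9]
4. G_y = -77/2  [2·signedArea(GEF) = -167/2 ∩ GD · BC = 1448/9]
   → G = (-53, -77/2)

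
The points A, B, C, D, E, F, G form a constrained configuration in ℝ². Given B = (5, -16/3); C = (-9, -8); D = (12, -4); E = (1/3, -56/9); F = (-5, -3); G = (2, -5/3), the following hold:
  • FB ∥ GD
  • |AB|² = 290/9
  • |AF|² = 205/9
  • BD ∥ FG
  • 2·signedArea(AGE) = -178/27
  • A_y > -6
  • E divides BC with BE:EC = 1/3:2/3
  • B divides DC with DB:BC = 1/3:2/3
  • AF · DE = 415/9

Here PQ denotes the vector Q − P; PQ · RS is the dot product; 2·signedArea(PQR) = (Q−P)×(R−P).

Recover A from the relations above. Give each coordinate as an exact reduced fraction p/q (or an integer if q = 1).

A = (-2/3, -5)

1. A_x = -2/3  [2·signedArea(AGE) = -178/27 ∩ AF · DE = 415/9]
2. A_y = -5  [2·signedArea(AGE) = -178/27 ∩ AF · DE = 415/9]
   → A = (-2/3, -5)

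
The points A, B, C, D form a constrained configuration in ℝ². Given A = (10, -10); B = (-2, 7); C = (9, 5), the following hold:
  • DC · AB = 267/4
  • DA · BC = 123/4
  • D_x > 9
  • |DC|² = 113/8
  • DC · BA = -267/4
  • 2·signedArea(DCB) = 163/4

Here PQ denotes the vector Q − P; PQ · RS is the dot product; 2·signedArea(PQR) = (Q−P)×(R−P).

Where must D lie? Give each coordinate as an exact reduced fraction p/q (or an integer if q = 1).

D = (37/4, 5/4)

1. D_x = 37/4  [DC · AB = 267/4 ∩ 2·signedArea(DCB) = 163/4]
2. D_y = 5/4  [DC · AB = 267/4 ∩ 2·signedArea(DCB) = 163/4]
   → D = (37/4, 5/4)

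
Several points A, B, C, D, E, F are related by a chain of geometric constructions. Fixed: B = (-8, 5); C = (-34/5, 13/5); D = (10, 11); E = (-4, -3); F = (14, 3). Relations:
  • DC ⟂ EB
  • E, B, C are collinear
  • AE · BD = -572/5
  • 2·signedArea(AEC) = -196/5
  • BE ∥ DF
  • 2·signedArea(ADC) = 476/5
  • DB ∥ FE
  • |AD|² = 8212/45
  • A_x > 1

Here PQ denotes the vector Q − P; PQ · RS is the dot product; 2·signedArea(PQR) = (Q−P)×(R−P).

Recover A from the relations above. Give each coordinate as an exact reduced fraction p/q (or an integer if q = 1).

A = (16/15, 13/15)

1. A_x = 16/15  [2·signedArea(AEC) = -196/5 ∩ 2·signedArea(ADC) = 476/5]
2. A_y = 13/15  [2·signedArea(AEC) = -196/5 ∩ 2·signedArea(ADC) = 476/5]
   → A = (16/15, 13/15)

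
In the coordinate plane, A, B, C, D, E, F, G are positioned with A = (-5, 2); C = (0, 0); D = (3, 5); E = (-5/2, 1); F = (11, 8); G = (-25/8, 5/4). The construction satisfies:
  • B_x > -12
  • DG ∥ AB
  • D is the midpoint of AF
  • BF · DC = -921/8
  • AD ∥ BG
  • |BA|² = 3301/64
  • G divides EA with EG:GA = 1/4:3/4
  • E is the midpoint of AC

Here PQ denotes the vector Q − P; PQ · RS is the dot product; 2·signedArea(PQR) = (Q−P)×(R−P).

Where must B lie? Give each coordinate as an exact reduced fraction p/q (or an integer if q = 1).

B = (-89/8, -7/4)

1. B_x = -89/8  [AD ∥ BG ∩ DG ∥ AB]
2. B_y = -7/4  [AD ∥ BG ∩ DG ∥ AB]
   → B = (-89/8, -7/4)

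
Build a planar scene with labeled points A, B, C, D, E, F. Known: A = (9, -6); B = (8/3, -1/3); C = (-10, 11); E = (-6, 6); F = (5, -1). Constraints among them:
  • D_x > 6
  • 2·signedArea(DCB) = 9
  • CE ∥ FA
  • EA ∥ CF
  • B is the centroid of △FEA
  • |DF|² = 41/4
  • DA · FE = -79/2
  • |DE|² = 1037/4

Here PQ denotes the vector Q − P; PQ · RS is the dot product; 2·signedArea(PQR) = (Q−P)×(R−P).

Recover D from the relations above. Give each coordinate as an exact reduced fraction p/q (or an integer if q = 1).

D = (7, -7/2)

1. D_x = 7  [2·signedArea(DCB) = 9 ∩ DA · FE = -79/2]
2. D_y = -7/2  [2·signedArea(DCB) = 9 ∩ DA · FE = -79/2]
   → D = (7, -7/2)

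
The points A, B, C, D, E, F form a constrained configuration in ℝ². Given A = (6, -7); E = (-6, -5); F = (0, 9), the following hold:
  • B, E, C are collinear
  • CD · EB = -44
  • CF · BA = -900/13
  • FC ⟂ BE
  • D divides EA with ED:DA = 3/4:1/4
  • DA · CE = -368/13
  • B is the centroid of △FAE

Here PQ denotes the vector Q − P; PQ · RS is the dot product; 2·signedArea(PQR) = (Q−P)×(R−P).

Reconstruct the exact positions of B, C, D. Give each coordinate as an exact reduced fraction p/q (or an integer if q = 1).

B = (0, -1)
C = (60/13, 27/13)
D = (3, -13/2)

1. B_x = 0  [B is the centroid of △FAE]
2. B_y = -1  [B is the centroid of △FAE]
   → B = (0, -1)
3. C_x = 60/13  [B, E, C are collinear ∩ FC ⟂ BE]
4. C_y = 27/13  [B, E, C are collinear ∩ FC ⟂ BE]
   → C = (60/13, 27/13)
5. D_x = 3  [D divides EA with ED:DA = 3/4:1/4]
6. D_y = -13/2  [D divides EA with ED:DA = 3/4:1/4]
   → D = (3, -13/2)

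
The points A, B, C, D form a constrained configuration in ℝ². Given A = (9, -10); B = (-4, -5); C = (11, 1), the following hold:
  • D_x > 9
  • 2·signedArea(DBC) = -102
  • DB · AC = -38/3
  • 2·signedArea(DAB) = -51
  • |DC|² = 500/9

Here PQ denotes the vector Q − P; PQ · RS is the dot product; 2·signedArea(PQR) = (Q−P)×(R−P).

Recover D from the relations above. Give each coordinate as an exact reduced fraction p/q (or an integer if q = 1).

D = (29/3, -19/3)

1. D_x = 29/3  [2·signedArea(DAB) = -51 ∩ 2·signedArea(DBC) = -102]
2. D_y = -19/3  [2·signedArea(DAB) = -51 ∩ 2·signedArea(DBC) = -102]
   → D = (29/3, -19/3)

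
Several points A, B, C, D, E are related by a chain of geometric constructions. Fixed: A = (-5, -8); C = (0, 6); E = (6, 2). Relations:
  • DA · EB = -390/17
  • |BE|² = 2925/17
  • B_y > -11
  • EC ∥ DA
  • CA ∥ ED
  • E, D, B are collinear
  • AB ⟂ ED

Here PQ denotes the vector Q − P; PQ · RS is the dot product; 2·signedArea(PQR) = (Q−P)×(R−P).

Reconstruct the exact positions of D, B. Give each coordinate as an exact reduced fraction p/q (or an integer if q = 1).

B = (27/17, -176/17)
D = (1, -12)

1. D_x = 1  [EC ∥ DA ∩ CA ∥ ED]
2. D_y = -12  [EC ∥ DA ∩ CA ∥ ED]
   → D = (1, -12)
3. B_x = 27/17  [E, D, B are collinear ∩ AB ⟂ ED]
4. B_y = -176/17  [E, D, B are collinear ∩ AB ⟂ ED]
   → B = (27/17, -176/17)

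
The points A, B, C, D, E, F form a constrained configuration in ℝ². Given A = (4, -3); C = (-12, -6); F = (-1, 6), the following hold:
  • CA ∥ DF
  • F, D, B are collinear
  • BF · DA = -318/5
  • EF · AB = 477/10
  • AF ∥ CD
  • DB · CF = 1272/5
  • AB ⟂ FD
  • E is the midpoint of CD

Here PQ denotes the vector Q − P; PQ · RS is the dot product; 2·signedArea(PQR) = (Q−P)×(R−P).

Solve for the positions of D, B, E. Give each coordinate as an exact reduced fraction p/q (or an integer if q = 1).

1. D_x = -17  [CA ∥ DF ∩ AF ∥ CD]
2. D_y = 3  [CA ∥ DF ∩ AF ∥ CD]
   → D = (-17, 3)
3. B_x = 11/5  [F, D, B are collinear ∩ AB ⟂ FD]
4. B_y = 33/5  [F, D, B are collinear ∩ AB ⟂ FD]
   → B = (11/5, 33/5)
5. E_x = -29/2  [E is the midpoint of CD]
6. E_y = -3/2  [E is the midpoint of CD]
   → E = (-29/2, -3/2)

B = (11/5, 33/5)
D = (-17, 3)
E = (-29/2, -3/2)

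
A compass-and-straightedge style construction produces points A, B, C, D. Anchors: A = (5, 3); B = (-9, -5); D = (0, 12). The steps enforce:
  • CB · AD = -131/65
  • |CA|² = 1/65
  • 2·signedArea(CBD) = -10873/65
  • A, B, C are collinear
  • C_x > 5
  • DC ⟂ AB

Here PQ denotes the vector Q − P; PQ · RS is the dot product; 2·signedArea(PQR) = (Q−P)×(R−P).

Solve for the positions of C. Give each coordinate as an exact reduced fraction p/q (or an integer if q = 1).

1. C_x = 332/65  [A, B, C are collinear ∩ DC ⟂ AB]
2. C_y = 199/65  [A, B, C are collinear ∩ DC ⟂ AB]
   → C = (332/65, 199/65)

C = (332/65, 199/65)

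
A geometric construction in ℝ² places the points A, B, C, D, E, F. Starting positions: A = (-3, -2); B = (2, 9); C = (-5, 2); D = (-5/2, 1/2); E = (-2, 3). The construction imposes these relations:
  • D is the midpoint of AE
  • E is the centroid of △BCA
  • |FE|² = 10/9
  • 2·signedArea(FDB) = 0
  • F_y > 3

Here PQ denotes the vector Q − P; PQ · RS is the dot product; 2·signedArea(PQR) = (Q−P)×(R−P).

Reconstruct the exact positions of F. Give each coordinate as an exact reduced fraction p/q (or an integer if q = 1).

F = (-1, 10/3)

1. F_x = -1  [line -17/2·x + 9/2·y + -47/2 = 0 ∩ |FE|² = 10/9]
2. F_y = 10/3  [line -17/2·x + 9/2·y + -47/2 = 0 ∩ |FE|² = 10/9]
   → F = (-1, 10/3)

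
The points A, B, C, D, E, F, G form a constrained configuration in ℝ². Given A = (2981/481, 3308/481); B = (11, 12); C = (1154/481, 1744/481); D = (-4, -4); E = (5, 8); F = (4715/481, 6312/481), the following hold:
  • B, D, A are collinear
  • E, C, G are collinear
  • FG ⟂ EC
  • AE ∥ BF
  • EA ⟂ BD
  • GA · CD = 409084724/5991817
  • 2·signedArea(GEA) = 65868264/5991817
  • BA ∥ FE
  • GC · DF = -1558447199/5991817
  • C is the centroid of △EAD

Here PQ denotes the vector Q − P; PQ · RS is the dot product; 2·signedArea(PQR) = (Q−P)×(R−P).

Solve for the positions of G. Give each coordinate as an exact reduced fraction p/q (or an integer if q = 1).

1. G_x = 50958371/5991817  [E, C, G are collinear ∩ FG ⟂ EC]
2. G_y = 83252280/5991817  [E, C, G are collinear ∩ FG ⟂ EC]
   → G = (50958371/5991817, 83252280/5991817)

G = (50958371/5991817, 83252280/5991817)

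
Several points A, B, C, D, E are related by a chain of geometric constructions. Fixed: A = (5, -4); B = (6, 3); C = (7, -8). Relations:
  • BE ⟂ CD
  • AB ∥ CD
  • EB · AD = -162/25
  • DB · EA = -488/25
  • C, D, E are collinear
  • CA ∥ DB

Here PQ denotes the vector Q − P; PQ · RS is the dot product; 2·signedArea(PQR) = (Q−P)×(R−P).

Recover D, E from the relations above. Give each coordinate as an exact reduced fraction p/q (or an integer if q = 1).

D = (8, -1)
E = (213/25, 66/25)

1. D_x = 8  [CA ∥ DB ∩ AB ∥ CD]
2. D_y = -1  [CA ∥ DB ∩ AB ∥ CD]
   → D = (8, -1)
3. E_x = 213/25  [C, D, E are collinear ∩ BE ⟂ CD]
4. E_y = 66/25  [C, D, E are collinear ∩ BE ⟂ CD]
   → E = (213/25, 66/25)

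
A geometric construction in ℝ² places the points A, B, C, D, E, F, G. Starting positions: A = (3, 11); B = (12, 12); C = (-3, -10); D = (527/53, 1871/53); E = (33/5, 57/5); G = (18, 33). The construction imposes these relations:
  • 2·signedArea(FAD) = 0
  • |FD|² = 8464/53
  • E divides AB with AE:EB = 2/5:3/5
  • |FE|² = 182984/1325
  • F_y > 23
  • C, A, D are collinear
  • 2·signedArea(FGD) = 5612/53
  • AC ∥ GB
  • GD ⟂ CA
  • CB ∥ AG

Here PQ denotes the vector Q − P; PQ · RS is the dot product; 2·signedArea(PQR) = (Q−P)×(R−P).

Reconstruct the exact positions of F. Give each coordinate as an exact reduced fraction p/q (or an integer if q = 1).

F = (343/53, 1227/53)

1. F_x = 343/53  [2·signedArea(FAD) = 0 ∩ 2·signedArea(FGD) = 5612/53]
2. F_y = 1227/53  [2·signedArea(FAD) = 0 ∩ 2·signedArea(FGD) = 5612/53]
   → F = (343/53, 1227/53)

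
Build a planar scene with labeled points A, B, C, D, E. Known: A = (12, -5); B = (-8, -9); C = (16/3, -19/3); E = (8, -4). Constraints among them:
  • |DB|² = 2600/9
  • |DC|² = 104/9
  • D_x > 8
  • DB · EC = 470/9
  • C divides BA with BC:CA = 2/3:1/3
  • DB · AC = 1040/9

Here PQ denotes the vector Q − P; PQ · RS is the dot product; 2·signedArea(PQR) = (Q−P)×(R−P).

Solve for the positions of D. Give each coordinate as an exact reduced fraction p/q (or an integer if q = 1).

D = (26/3, -17/3)

1. D_x = 26/3  [DB · AC = 1040/9 ∩ DB · EC = 470/9]
2. D_y = -17/3  [DB · AC = 1040/9 ∩ DB · EC = 470/9]
   → D = (26/3, -17/3)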